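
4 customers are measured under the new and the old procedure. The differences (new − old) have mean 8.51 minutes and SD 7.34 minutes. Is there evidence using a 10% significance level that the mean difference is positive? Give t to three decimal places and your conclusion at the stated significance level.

t = 2.319; reject H0

H0: μ_d = 0; H1: μ_d > 0 (paired t-test on the differences, right-tailed).
t = d̄/(s_d/√n) = 8.51/(7.34/√4) = 2.319
df = n − 1 = 3
p-value = P(T ≥ 2.319) ≈ 0.052
Since p ≈ 0.052 < α = 0.1, reject H0; the data support H1.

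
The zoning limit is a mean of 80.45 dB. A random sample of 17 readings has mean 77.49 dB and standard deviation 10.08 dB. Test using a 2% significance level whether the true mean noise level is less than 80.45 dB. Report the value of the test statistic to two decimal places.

-1.21

H0: μ = 80.45; H1: μ < 80.45 (one-sample t-test, left-tailed).
t = (x̄ − μ₀)/(s/√n) = (77.49 − 80.45)/(10.08/√17) = -1.21
df = n − 1 = 16
p-value = P(T ≤ -1.21) ≈ 0.1218
Since p ≈ 0.1218 > α = 0.02, fail to reject H0; the data do not provide sufficient evidence against H0.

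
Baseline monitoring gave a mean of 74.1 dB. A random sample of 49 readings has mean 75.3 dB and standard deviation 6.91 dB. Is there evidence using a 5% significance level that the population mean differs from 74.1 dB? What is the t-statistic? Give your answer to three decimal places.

1.216

H0: μ = 74.1; H1: μ ≠ 74.1 (one-sample t-test, two-sided).
t = (x̄ − μ₀)/(s/√n) = (75.3 − 74.1)/(6.91/√49) = 1.216
df = n − 1 = 48
Two-sided p-value ≈ 0.230
Since p ≈ 0.230 > α = 0.05, fail to reject H0; the data do not provide sufficient evidence against H0.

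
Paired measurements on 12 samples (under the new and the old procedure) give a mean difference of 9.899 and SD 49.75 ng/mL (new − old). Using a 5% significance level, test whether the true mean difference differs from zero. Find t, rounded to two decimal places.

H0: μ_d = 0; H1: μ_d ≠ 0 (paired t-test on the differences, two-sided).
t = d̄/(s_d/√n) = 9.899/(49.75/√12) = 0.69
df = n − 1 = 11
Two-sided p-value ≈ 0.5049
Since p ≈ 0.5049 > α = 0.05, fail to reject H0; the evidence is not statistically significant.

0.69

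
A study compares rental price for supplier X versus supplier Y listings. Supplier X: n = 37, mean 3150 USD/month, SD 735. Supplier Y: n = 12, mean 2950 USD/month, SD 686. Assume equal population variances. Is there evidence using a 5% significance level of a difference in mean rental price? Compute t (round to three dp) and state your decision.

t = 0.832; fail to reject H0

Let group 1 = supplier X, group 2 = supplier Y. H0: μ_1 = μ_2; H1: μ_1 ≠ μ_2 (two-sample pooled-variance t-test, two-sided).
s_p² = [(37−1)·735² + (12−1)·686²]/(37+12−2) = 523929
t = (3150 − 2950)/√[523929·(1/37 + 1/12)] = 0.832
df = n₁ + n₂ − 2 = 47
Two-sided p-value ≈ 0.4098
Since p ≈ 0.4098 > α = 0.05, fail to reject H0; the evidence is not statistically significant.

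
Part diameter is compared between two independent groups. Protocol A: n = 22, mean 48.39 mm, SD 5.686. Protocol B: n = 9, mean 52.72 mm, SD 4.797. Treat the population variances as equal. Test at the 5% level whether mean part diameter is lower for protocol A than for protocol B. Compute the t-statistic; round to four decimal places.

-2.0060

Let group 1 = protocol A, group 2 = protocol B. H0: μ_1 = μ_2; H1: μ_1 < μ_2 (two-sample pooled-variance t-test, left-tailed).
s_p² = [(22−1)·5.686² + (9−1)·4.797²]/(22+9−2) = 29.7597
t = (48.39 − 52.72)/√[29.7597·(1/22 + 1/9)] = -2.0060
df = n₁ + n₂ − 2 = 29
p-value = P(T ≤ -2.0060) ≈ 0.027
Since p ≈ 0.027 < α = 0.05, reject H0; the data support H1.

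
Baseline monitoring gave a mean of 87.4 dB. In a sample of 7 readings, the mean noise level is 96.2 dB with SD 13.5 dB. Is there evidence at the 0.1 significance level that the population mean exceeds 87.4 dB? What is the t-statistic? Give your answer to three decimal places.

H0: μ = 87.4; H1: μ > 87.4 (one-sample t-test, right-tailed).
t = (x̄ − μ₀)/(s/√n) = (96.2 − 87.4)/(13.5/√7) = 1.725
df = n − 1 = 6
p-value = P(T ≥ 1.725) ≈ 0.0677
Since p ≈ 0.0677 < α = 0.1, reject H0; the data support H1.

1.725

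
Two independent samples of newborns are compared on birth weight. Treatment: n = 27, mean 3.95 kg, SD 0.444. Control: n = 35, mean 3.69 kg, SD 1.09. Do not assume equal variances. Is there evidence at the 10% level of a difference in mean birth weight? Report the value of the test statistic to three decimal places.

Let group 1 = treatment, group 2 = control. H0: μ_1 = μ_2; H1: μ_1 ≠ μ_2 (Welch's two-sample t-test, two-sided).
t = (x̄_1 − x̄_2)/√(s_1²/n_1 + s_2²/n_2) = (3.95 − 3.69)/√(0.444²/27 + 1.09²/35) = 1.280
Welch–Satterthwaite df ≈ 47.34
Two-sided p-value ≈ 0.2067
Since p ≈ 0.2067 > α = 0.1, fail to reject H0; the data do not provide sufficient evidence against H0.

1.280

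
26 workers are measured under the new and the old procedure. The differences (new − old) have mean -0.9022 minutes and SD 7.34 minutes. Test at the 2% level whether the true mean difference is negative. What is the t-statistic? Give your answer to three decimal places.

-0.627

H0: μ_d = 0; H1: μ_d < 0 (paired t-test on the differences, left-tailed).
t = d̄/(s_d/√n) = -0.9022/(7.34/√26) = -0.627
df = n − 1 = 25
p-value = P(T ≤ -0.627) ≈ 0.268
Since p ≈ 0.268 > α = 0.02, fail to reject H0; the evidence is not statistically significant.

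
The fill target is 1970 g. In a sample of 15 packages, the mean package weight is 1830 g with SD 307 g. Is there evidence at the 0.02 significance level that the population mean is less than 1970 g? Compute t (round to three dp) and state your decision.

t = -1.766; fail to reject H0

H0: μ = 1970; H1: μ < 1970 (one-sample t-test, left-tailed).
t = (x̄ − μ₀)/(s/√n) = (1830 − 1970)/(307/√15) = -1.766
df = n − 1 = 14
p-value = P(T ≤ -1.766) ≈ 0.0496
Since p ≈ 0.0496 > α = 0.02, fail to reject H0; the data do not provide sufficient evidence against H0.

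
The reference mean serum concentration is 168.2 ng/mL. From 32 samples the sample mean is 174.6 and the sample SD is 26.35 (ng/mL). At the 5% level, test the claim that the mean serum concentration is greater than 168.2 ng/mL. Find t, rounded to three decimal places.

1.374

H0: μ = 168.2; H1: μ > 168.2 (one-sample t-test, right-tailed).
t = (x̄ − μ₀)/(s/√n) = (174.6 − 168.2)/(26.35/√32) = 1.374
df = n − 1 = 31
p-value = P(T ≥ 1.374) ≈ 0.090
Since p ≈ 0.090 > α = 0.05, fail to reject H0; the evidence is not statistically significant.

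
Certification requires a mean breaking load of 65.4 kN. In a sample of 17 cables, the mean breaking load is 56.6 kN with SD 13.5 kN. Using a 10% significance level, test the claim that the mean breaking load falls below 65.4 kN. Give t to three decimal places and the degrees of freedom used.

t = -2.688, df = 16

H0: μ = 65.4; H1: μ < 65.4 (one-sample t-test, left-tailed).
t = (x̄ − μ₀)/(s/√n) = (56.6 − 65.4)/(13.5/√17) = -2.688
df = n − 1 = 16
p-value = P(T ≤ -2.688) ≈ 0.008
Since p ≈ 0.008 < α = 0.1, reject H0; the data support H1.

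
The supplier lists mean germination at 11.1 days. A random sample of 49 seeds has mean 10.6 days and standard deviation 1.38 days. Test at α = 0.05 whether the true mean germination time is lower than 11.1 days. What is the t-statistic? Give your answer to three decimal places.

H0: μ = 11.1; H1: μ < 11.1 (one-sample t-test, left-tailed).
t = (x̄ − μ₀)/(s/√n) = (10.6 − 11.1)/(1.38/√49) = -2.536
df = n − 1 = 48
p-value = P(T ≤ -2.536) ≈ 0.007
Since p ≈ 0.007 < α = 0.05, reject H0; the evidence is statistically significant.

-2.536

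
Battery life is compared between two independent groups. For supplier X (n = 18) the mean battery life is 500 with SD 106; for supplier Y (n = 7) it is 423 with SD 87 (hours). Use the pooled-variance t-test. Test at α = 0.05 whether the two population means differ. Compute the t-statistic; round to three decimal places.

1.705

Let group 1 = supplier X, group 2 = supplier Y. H0: μ_1 = μ_2; H1: μ_1 ≠ μ_2 (two-sample pooled-variance t-test, two-sided).
s_p² = [(18−1)·106² + (7−1)·87²]/(18+7−2) = 10279.4
t = (500 − 423)/√[10279.4·(1/18 + 1/7)] = 1.705
df = n₁ + n₂ − 2 = 23
Two-sided p-value ≈ 0.102
Since p ≈ 0.102 > α = 0.05, fail to reject H0; the data do not provide sufficient evidence against H0.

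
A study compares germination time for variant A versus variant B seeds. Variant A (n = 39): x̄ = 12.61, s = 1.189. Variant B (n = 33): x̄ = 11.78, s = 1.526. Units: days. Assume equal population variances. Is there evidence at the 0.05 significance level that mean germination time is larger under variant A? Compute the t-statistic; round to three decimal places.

2.593

Let group 1 = variant A, group 2 = variant B. H0: μ_1 = μ_2; H1: μ_1 > μ_2 (two-sample pooled-variance t-test, right-tailed).
s_p² = [(39−1)·1.189² + (33−1)·1.526²]/(39+33−2) = 1.83199
t = (12.61 − 11.78)/√[1.83199·(1/39 + 1/33)] = 2.593
df = n₁ + n₂ − 2 = 70
p-value = P(T ≥ 2.593) ≈ 0.0058
Since p ≈ 0.0058 < α = 0.05, reject H0; the evidence is statistically significant.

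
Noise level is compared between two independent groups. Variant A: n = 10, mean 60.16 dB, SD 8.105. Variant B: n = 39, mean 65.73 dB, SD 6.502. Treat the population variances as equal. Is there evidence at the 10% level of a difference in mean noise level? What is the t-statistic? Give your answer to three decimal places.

-2.298

Let group 1 = variant A, group 2 = variant B. H0: μ_1 = μ_2; H1: μ_1 ≠ μ_2 (two-sample pooled-variance t-test, two-sided).
s_p² = [(10−1)·8.105² + (39−1)·6.502²]/(10+39−2) = 46.7597
t = (60.16 − 65.73)/√[46.7597·(1/10 + 1/39)] = -2.298
df = n₁ + n₂ − 2 = 47
Two-sided p-value ≈ 0.026
Since p ≈ 0.026 < α = 0.1, reject H0; the data support H1.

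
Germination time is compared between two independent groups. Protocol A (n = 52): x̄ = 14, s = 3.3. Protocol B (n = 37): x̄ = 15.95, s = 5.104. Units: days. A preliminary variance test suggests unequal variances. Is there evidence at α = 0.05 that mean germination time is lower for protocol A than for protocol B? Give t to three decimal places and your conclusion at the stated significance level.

t = -2.040; reject H0

Let group 1 = protocol A, group 2 = protocol B. H0: μ_1 = μ_2; H1: μ_1 < μ_2 (Welch's two-sample t-test, left-tailed).
t = (x̄_1 − x̄_2)/√(s_1²/n_1 + s_2²/n_2) = (14 − 15.95)/√(3.3²/52 + 5.104²/37) = -2.040
Welch–Satterthwaite df ≈ 57.04
p-value = P(T ≤ -2.040) ≈ 0.0230
Since p ≈ 0.0230 < α = 0.05, reject H0; the evidence is statistically significant.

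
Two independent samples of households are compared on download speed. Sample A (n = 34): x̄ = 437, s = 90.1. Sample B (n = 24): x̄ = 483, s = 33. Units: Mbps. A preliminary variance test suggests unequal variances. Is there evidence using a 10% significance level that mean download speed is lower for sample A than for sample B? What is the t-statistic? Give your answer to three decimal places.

-2.729

Let group 1 = sample A, group 2 = sample B. H0: μ_1 = μ_2; H1: μ_1 < μ_2 (Welch's two-sample t-test, left-tailed).
t = (x̄_1 − x̄_2)/√(s_1²/n_1 + s_2²/n_2) = (437 − 483)/√(90.1²/34 + 33²/24) = -2.729
Welch–Satterthwaite df ≈ 44.43
p-value = P(T ≤ -2.729) ≈ 0.005
Since p ≈ 0.005 < α = 0.1, reject H0; the evidence is statistically significant.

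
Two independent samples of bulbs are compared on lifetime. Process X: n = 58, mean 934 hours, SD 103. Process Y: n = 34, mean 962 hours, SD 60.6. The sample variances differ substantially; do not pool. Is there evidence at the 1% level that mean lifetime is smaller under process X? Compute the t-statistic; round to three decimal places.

Let group 1 = process X, group 2 = process Y. H0: μ_1 = μ_2; H1: μ_1 < μ_2 (Welch's two-sample t-test, left-tailed).
t = (x̄_1 − x̄_2)/√(s_1²/n_1 + s_2²/n_2) = (934 − 962)/√(103²/58 + 60.6²/34) = -1.642
Welch–Satterthwaite df ≈ 89.99
p-value = P(T ≤ -1.642) ≈ 0.0521
Since p ≈ 0.0521 > α = 0.01, fail to reject H0; the data do not provide sufficient evidence against H0.

-1.642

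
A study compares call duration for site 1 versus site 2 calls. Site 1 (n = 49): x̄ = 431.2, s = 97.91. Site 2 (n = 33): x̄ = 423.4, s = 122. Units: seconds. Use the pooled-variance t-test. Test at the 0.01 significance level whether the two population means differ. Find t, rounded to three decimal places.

0.320

Let group 1 = site 1, group 2 = site 2. H0: μ_1 = μ_2; H1: μ_1 ≠ μ_2 (two-sample pooled-variance t-test, two-sided).
s_p² = [(49−1)·97.91² + (33−1)·122²]/(49+33−2) = 11705.4
t = (431.2 − 423.4)/√[11705.4·(1/49 + 1/33)] = 0.320
df = n₁ + n₂ − 2 = 80
Two-sided p-value ≈ 0.7497
Since p ≈ 0.7497 > α = 0.01, fail to reject H0; the data do not provide sufficient evidence against H0.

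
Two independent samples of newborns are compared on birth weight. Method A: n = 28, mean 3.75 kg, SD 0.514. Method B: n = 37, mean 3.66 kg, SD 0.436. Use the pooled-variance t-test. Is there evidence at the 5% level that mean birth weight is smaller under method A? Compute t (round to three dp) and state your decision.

t = 0.763; fail to reject H0

Let group 1 = method A, group 2 = method B. H0: μ_1 = μ_2; H1: μ_1 < μ_2 (two-sample pooled-variance t-test, left-tailed).
s_p² = [(28−1)·0.514² + (37−1)·0.436²]/(28+37−2) = 0.221853
t = (3.75 − 3.66)/√[0.221853·(1/28 + 1/37)] = 0.763
df = n₁ + n₂ − 2 = 63
p-value = P(T ≤ 0.763) ≈ 0.776
Since p ≈ 0.776 > α = 0.05, fail to reject H0; the data do not provide sufficient evidence against H0.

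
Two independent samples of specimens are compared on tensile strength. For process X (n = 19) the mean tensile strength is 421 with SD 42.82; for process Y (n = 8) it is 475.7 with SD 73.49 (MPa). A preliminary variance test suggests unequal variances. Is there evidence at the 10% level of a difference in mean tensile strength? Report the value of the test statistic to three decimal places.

-1.969

Let group 1 = process X, group 2 = process Y. H0: μ_1 = μ_2; H1: μ_1 ≠ μ_2 (Welch's two-sample t-test, two-sided).
t = (x̄_1 − x̄_2)/√(s_1²/n_1 + s_2²/n_2) = (421 − 475.7)/√(42.82²/19 + 73.49²/8) = -1.969
Welch–Satterthwaite df ≈ 9.07
Two-sided p-value ≈ 0.080
Since p ≈ 0.080 < α = 0.1, reject H0; the evidence is statistically significant.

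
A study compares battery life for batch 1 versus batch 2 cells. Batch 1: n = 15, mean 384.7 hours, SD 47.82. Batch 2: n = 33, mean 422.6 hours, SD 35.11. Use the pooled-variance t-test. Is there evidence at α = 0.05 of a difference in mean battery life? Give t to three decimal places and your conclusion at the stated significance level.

t = -3.088; reject H0

Let group 1 = batch 1, group 2 = batch 2. H0: μ_1 = μ_2; H1: μ_1 ≠ μ_2 (two-sample pooled-variance t-test, two-sided).
s_p² = [(15−1)·47.82² + (33−1)·35.11²]/(15+33−2) = 1553.51
t = (384.7 − 422.6)/√[1553.51·(1/15 + 1/33)] = -3.088
df = n₁ + n₂ − 2 = 46
Two-sided p-value ≈ 0.0034
Since p ≈ 0.0034 < α = 0.05, reject H0; the data support H1.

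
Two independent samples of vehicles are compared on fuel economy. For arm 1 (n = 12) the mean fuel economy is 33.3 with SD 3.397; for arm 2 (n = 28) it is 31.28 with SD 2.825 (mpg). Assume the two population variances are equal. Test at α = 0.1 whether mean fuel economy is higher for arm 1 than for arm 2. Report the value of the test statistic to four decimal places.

1.9503

Let group 1 = arm 1, group 2 = arm 2. H0: μ_1 = μ_2; H1: μ_1 > μ_2 (two-sample pooled-variance t-test, right-tailed).
s_p² = [(12−1)·3.397² + (28−1)·2.825²]/(12+28−2) = 9.01086
t = (33.3 − 31.28)/√[9.01086·(1/12 + 1/28)] = 1.9503
df = n₁ + n₂ − 2 = 38
p-value = P(T ≥ 1.9503) ≈ 0.029
Since p ≈ 0.029 < α = 0.1, reject H0; the data support H1.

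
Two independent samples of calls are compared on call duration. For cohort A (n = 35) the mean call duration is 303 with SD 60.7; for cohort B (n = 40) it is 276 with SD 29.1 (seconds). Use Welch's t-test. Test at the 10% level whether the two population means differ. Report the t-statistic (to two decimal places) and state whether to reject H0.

Let group 1 = cohort A, group 2 = cohort B. H0: μ_1 = μ_2; H1: μ_1 ≠ μ_2 (Welch's two-sample t-test, two-sided).
t = (x̄_1 − x̄_2)/√(s_1²/n_1 + s_2²/n_2) = (303 − 276)/√(60.7²/35 + 29.1²/40) = 2.40
Welch–Satterthwaite df ≈ 47.38
Two-sided p-value ≈ 0.020
Since p ≈ 0.020 < α = 0.1, reject H0; the data support H1.

t = 2.40; reject H0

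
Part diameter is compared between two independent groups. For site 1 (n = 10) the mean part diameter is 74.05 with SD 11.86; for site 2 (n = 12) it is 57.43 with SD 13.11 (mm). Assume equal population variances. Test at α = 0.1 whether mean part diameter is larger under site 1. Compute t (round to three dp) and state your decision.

t = 3.090; reject H0

Let group 1 = site 1, group 2 = site 2. H0: μ_1 = μ_2; H1: μ_1 > μ_2 (two-sample pooled-variance t-test, right-tailed).
s_p² = [(10−1)·11.86² + (12−1)·13.11²]/(10+12−2) = 157.826
t = (74.05 − 57.43)/√[157.826·(1/10 + 1/12)] = 3.090
df = n₁ + n₂ − 2 = 20
p-value = P(T ≥ 3.090) ≈ 0.0029
Since p ≈ 0.0029 < α = 0.1, reject H0; the data support H1.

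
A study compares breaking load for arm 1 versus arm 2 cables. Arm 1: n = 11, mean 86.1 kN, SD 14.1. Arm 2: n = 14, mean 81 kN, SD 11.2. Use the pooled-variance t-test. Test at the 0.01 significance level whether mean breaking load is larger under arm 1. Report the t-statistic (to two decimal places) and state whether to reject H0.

t = 1.01; fail to reject H0

Let group 1 = arm 1, group 2 = arm 2. H0: μ_1 = μ_2; H1: μ_1 > μ_2 (two-sample pooled-variance t-test, right-tailed).
s_p² = [(11−1)·14.1² + (14−1)·11.2²]/(11+14−2) = 157.34
t = (86.1 − 81)/√[157.34·(1/11 + 1/14)] = 1.01
df = n₁ + n₂ − 2 = 23
p-value = P(T ≥ 1.01) ≈ 0.162
Since p ≈ 0.162 > α = 0.01, fail to reject H0; the evidence is not statistically significant.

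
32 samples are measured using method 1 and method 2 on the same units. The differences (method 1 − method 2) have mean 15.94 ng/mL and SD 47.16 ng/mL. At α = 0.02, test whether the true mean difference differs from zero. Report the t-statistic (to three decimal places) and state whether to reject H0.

H0: μ_d = 0; H1: μ_d ≠ 0 (paired t-test on the differences, two-sided).
t = d̄/(s_d/√n) = 15.94/(47.16/√32) = 1.912
df = n − 1 = 31
Two-sided p-value ≈ 0.065
Since p ≈ 0.065 > α = 0.02, fail to reject H0; the data do not provide sufficient evidence against H0.

t = 1.912; fail to reject H0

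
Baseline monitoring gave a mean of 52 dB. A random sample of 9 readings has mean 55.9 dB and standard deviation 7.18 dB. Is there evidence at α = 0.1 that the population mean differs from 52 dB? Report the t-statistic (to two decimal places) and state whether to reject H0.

t = 1.63; fail to reject H0

H0: μ = 52; H1: μ ≠ 52 (one-sample t-test, two-sided).
t = (x̄ − μ₀)/(s/√n) = (55.9 − 52)/(7.18/√9) = 1.63
df = n − 1 = 8
Two-sided p-value ≈ 0.1418
Since p ≈ 0.1418 > α = 0.1, fail to reject H0; the data do not provide sufficient evidence against H0.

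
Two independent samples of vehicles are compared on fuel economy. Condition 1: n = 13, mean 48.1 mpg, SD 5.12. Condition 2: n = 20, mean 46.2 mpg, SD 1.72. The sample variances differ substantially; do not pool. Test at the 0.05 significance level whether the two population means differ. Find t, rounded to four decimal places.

1.2915

Let group 1 = condition 1, group 2 = condition 2. H0: μ_1 = μ_2; H1: μ_1 ≠ μ_2 (Welch's two-sample t-test, two-sided).
t = (x̄_1 − x̄_2)/√(s_1²/n_1 + s_2²/n_2) = (48.1 − 46.2)/√(5.12²/13 + 1.72²/20) = 1.2915
Welch–Satterthwaite df ≈ 13.78
Two-sided p-value ≈ 0.218
Since p ≈ 0.218 > α = 0.05, fail to reject H0; the evidence is not statistically significant.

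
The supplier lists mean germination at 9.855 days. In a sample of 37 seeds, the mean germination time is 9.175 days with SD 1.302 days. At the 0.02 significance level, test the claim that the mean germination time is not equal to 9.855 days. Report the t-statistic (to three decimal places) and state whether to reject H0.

H0: μ = 9.855; H1: μ ≠ 9.855 (one-sample t-test, two-sided).
t = (x̄ − μ₀)/(s/√n) = (9.175 − 9.855)/(1.302/√37) = -3.177
df = n − 1 = 36
Two-sided p-value ≈ 0.0031
Since p ≈ 0.0031 < α = 0.02, reject H0; the evidence is statistically significant.

t = -3.177; reject H0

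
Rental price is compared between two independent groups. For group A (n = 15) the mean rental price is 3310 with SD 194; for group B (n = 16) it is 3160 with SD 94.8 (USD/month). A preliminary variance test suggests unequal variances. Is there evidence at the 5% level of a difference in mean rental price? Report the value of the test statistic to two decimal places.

Let group 1 = group A, group 2 = group B. H0: μ_1 = μ_2; H1: μ_1 ≠ μ_2 (Welch's two-sample t-test, two-sided).
t = (x̄_1 − x̄_2)/√(s_1²/n_1 + s_2²/n_2) = (3310 − 3160)/√(194²/15 + 94.8²/16) = 2.71
Welch–Satterthwaite df ≈ 20.03
Two-sided p-value ≈ 0.0136
Since p ≈ 0.0136 < α = 0.05, reject H0; the data support H1.

2.71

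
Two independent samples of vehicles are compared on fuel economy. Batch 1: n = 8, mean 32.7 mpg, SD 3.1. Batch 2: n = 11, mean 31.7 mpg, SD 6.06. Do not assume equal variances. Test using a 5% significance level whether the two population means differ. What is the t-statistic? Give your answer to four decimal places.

Let group 1 = batch 1, group 2 = batch 2. H0: μ_1 = μ_2; H1: μ_1 ≠ μ_2 (Welch's two-sample t-test, two-sided).
t = (x̄_1 − x̄_2)/√(s_1²/n_1 + s_2²/n_2) = (32.7 − 31.7)/√(3.1²/8 + 6.06²/11) = 0.4693
Welch–Satterthwaite df ≈ 15.60
Two-sided p-value ≈ 0.645
Since p ≈ 0.645 > α = 0.05, fail to reject H0; the data do not provide sufficient evidence against H0.

0.4693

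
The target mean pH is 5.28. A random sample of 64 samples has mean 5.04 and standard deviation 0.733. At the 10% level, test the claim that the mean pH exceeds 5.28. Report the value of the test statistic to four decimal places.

-2.6194

H0: μ = 5.28; H1: μ > 5.28 (one-sample t-test, right-tailed).
t = (x̄ − μ₀)/(s/√n) = (5.04 − 5.28)/(0.733/√64) = -2.6194
df = n − 1 = 63
p-value = P(T ≥ -2.6194) ≈ 0.9945
Since p ≈ 0.9945 > α = 0.1, fail to reject H0; the data do not provide sufficient evidence against H0.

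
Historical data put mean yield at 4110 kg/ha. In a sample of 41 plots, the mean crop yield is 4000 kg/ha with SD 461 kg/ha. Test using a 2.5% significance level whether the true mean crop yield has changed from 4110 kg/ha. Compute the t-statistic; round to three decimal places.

H0: μ = 4110; H1: μ ≠ 4110 (one-sample t-test, two-sided).
t = (x̄ − μ₀)/(s/√n) = (4000 − 4110)/(461/√41) = -1.528
df = n − 1 = 40
Two-sided p-value ≈ 0.1344
Since p ≈ 0.1344 > α = 0.025, fail to reject H0; the evidence is not statistically significant.

-1.528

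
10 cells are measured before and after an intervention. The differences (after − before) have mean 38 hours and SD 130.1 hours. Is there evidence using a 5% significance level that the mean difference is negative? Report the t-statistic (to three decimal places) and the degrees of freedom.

H0: μ_d = 0; H1: μ_d < 0 (paired t-test on the differences, left-tailed).
t = d̄/(s_d/√n) = 38/(130.1/√10) = 0.924
df = n − 1 = 9
p-value = P(T ≤ 0.924) ≈ 0.810
Since p ≈ 0.810 > α = 0.05, fail to reject H0; the evidence is not statistically significant.

t = 0.924, df = 9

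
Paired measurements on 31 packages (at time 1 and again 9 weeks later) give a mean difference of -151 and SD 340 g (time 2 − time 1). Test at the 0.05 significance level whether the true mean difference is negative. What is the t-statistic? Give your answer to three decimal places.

-2.473

H0: μ_d = 0; H1: μ_d < 0 (paired t-test on the differences, left-tailed).
t = d̄/(s_d/√n) = -151/(340/√31) = -2.473
df = n − 1 = 30
p-value = P(T ≤ -2.473) ≈ 0.010
Since p ≈ 0.010 < α = 0.05, reject H0; the evidence is statistically significant.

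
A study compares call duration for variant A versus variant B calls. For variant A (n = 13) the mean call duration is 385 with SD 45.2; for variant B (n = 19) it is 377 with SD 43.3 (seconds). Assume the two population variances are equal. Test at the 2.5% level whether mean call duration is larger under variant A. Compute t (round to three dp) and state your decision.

t = 0.504; fail to reject H0

Let group 1 = variant A, group 2 = variant B. H0: μ_1 = μ_2; H1: μ_1 > μ_2 (two-sample pooled-variance t-test, right-tailed).
s_p² = [(13−1)·45.2² + (19−1)·43.3²]/(13+19−2) = 1942.15
t = (385 − 377)/√[1942.15·(1/13 + 1/19)] = 0.504
df = n₁ + n₂ − 2 = 30
p-value = P(T ≥ 0.504) ≈ 0.309
Since p ≈ 0.309 > α = 0.025, fail to reject H0; the data do not provide sufficient evidence against H0.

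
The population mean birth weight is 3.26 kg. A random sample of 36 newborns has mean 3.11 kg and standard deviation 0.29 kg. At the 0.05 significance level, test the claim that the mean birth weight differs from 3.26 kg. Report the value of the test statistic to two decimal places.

H0: μ = 3.26; H1: μ ≠ 3.26 (one-sample t-test, two-sided).
t = (x̄ − μ₀)/(s/√n) = (3.11 − 3.26)/(0.29/√36) = -3.10
df = n − 1 = 35
Two-sided p-value ≈ 0.004
Since p ≈ 0.004 < α = 0.05, reject H0; the data support H1.

-3.10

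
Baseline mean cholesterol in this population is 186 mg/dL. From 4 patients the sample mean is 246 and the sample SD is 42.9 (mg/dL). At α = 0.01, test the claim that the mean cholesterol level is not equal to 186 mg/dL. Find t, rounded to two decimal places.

H0: μ = 186; H1: μ ≠ 186 (one-sample t-test, two-sided).
t = (x̄ − μ₀)/(s/√n) = (246 − 186)/(42.9/√4) = 2.80
df = n − 1 = 3
Two-sided p-value ≈ 0.0680
Since p ≈ 0.0680 > α = 0.01, fail to reject H0; the evidence is not statistically significant.

2.80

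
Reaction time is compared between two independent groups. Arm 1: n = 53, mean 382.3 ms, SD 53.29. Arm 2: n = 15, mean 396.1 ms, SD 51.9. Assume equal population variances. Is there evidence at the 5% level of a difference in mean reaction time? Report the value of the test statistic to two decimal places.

Let group 1 = arm 1, group 2 = arm 2. H0: μ_1 = μ_2; H1: μ_1 ≠ μ_2 (two-sample pooled-variance t-test, two-sided).
s_p² = [(53−1)·53.29² + (15−1)·51.9²]/(53+15−2) = 2808.81
t = (382.3 − 396.1)/√[2808.81·(1/53 + 1/15)] = -0.89
df = n₁ + n₂ − 2 = 66
Two-sided p-value ≈ 0.3765
Since p ≈ 0.3765 > α = 0.05, fail to reject H0; the evidence is not statistically significant.

-0.89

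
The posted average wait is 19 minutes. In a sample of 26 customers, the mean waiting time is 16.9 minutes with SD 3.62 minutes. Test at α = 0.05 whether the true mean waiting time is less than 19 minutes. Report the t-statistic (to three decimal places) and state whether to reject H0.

H0: μ = 19; H1: μ < 19 (one-sample t-test, left-tailed).
t = (x̄ − μ₀)/(s/√n) = (16.9 − 19)/(3.62/√26) = -2.958
df = n − 1 = 25
p-value = P(T ≤ -2.958) ≈ 0.003
Since p ≈ 0.003 < α = 0.05, reject H0; the data support H1.

t = -2.958; reject H0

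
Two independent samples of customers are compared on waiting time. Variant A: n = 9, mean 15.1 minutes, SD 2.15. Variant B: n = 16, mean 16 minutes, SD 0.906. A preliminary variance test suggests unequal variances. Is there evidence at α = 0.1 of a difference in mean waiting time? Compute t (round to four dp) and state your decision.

t = -1.1974; fail to reject H0

Let group 1 = variant A, group 2 = variant B. H0: μ_1 = μ_2; H1: μ_1 ≠ μ_2 (Welch's two-sample t-test, two-sided).
t = (x̄_1 − x̄_2)/√(s_1²/n_1 + s_2²/n_2) = (15.1 − 16)/√(2.15²/9 + 0.906²/16) = -1.1974
Welch–Satterthwaite df ≈ 9.63
Two-sided p-value ≈ 0.260
Since p ≈ 0.260 > α = 0.1, fail to reject H0; the evidence is not statistically significant.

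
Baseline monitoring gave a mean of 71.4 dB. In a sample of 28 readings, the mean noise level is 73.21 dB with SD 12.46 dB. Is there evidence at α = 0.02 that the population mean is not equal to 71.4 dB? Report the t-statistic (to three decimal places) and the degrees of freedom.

t = 0.769, df = 27

H0: μ = 71.4; H1: μ ≠ 71.4 (one-sample t-test, two-sided).
t = (x̄ − μ₀)/(s/√n) = (73.21 − 71.4)/(12.46/√28) = 0.769
df = n − 1 = 27
Two-sided p-value ≈ 0.449
Since p ≈ 0.449 > α = 0.02, fail to reject H0; the data do not provide sufficient evidence against H0.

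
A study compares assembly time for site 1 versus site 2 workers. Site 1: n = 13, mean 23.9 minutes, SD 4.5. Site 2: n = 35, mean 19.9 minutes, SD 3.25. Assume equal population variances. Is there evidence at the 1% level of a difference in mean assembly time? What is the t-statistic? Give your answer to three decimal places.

Let group 1 = site 1, group 2 = site 2. H0: μ_1 = μ_2; H1: μ_1 ≠ μ_2 (two-sample pooled-variance t-test, two-sided).
s_p² = [(13−1)·4.5² + (35−1)·3.25²]/(13+35−2) = 13.0897
t = (23.9 − 19.9)/√[13.0897·(1/13 + 1/35)] = 3.404
df = n₁ + n₂ − 2 = 46
Two-sided p-value ≈ 0.0014
Since p ≈ 0.0014 < α = 0.01, reject H0; the evidence is statistically significant.

3.404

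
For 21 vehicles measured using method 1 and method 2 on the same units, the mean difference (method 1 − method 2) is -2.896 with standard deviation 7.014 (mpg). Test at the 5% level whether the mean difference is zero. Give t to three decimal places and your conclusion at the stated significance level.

H0: μ_d = 0; H1: μ_d ≠ 0 (paired t-test on the differences, two-sided).
t = d̄/(s_d/√n) = -2.896/(7.014/√21) = -1.892
df = n − 1 = 20
Two-sided p-value ≈ 0.0730
Since p ≈ 0.0730 > α = 0.05, fail to reject H0; the evidence is not statistically significant.

t = -1.892; fail to reject H0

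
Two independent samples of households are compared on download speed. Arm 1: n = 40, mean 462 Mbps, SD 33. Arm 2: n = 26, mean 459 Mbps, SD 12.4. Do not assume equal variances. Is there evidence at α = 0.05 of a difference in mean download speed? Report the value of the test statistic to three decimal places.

0.521

Let group 1 = arm 1, group 2 = arm 2. H0: μ_1 = μ_2; H1: μ_1 ≠ μ_2 (Welch's two-sample t-test, two-sided).
t = (x̄_1 − x̄_2)/√(s_1²/n_1 + s_2²/n_2) = (462 − 459)/√(33²/40 + 12.4²/26) = 0.521
Welch–Satterthwaite df ≈ 53.82
Two-sided p-value ≈ 0.6044
Since p ≈ 0.6044 > α = 0.05, fail to reject H0; the data do not provide sufficient evidence against H0.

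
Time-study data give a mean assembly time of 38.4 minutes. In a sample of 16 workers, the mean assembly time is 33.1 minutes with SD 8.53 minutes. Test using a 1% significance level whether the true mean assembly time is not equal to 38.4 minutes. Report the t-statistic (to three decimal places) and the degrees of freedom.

H0: μ = 38.4; H1: μ ≠ 38.4 (one-sample t-test, two-sided).
t = (x̄ − μ₀)/(s/√n) = (33.1 − 38.4)/(8.53/√16) = -2.485
df = n − 1 = 15
Two-sided p-value ≈ 0.025
Since p ≈ 0.025 > α = 0.01, fail to reject H0; the evidence is not statistically significant.

t = -2.485, df = 15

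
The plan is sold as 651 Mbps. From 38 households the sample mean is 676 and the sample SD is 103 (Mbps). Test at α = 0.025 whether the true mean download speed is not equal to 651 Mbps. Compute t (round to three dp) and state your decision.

H0: μ = 651; H1: μ ≠ 651 (one-sample t-test, two-sided).
t = (x̄ − μ₀)/(s/√n) = (676 − 651)/(103/√38) = 1.496
df = n − 1 = 37
Two-sided p-value ≈ 0.1431
Since p ≈ 0.1431 > α = 0.025, fail to reject H0; the evidence is not statistically significant.

t = 1.496; fail to reject H0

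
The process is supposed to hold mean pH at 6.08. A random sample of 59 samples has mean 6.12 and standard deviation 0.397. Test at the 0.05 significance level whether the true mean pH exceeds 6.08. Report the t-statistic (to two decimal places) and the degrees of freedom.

H0: μ = 6.08; H1: μ > 6.08 (one-sample t-test, right-tailed).
t = (x̄ − μ₀)/(s/√n) = (6.12 − 6.08)/(0.397/√59) = 0.77
df = n − 1 = 58
p-value = P(T ≥ 0.77) ≈ 0.2211
Since p ≈ 0.2211 > α = 0.05, fail to reject H0; the evidence is not statistically significant.

t = 0.77, df = 58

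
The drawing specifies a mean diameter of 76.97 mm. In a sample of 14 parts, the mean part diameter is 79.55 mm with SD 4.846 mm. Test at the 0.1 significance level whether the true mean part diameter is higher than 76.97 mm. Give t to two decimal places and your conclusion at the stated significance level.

H0: μ = 76.97; H1: μ > 76.97 (one-sample t-test, right-tailed).
t = (x̄ − μ₀)/(s/√n) = (79.55 − 76.97)/(4.846/√14) = 1.99
df = n − 1 = 13
p-value = P(T ≥ 1.99) ≈ 0.0339
Since p ≈ 0.0339 < α = 0.1, reject H0; the evidence is statistically significant.

t = 1.99; reject H0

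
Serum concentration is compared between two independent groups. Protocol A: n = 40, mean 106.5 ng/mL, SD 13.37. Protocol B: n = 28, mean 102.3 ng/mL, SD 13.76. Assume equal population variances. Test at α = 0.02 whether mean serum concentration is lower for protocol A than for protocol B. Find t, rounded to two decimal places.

Let group 1 = protocol A, group 2 = protocol B. H0: μ_1 = μ_2; H1: μ_1 < μ_2 (two-sample pooled-variance t-test, left-tailed).
s_p² = [(40−1)·13.37² + (28−1)·13.76²]/(40+28−2) = 183.085
t = (106.5 − 102.3)/√[183.085·(1/40 + 1/28)] = 1.26
df = n₁ + n₂ − 2 = 66
p-value = P(T ≤ 1.26) ≈ 0.894
Since p ≈ 0.894 > α = 0.02, fail to reject H0; the evidence is not statistically significant.

1.26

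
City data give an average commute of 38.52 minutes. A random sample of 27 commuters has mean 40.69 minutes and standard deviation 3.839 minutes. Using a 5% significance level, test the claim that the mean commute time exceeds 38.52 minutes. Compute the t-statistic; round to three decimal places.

2.937

H0: μ = 38.52; H1: μ > 38.52 (one-sample t-test, right-tailed).
t = (x̄ − μ₀)/(s/√n) = (40.69 − 38.52)/(3.839/√27) = 2.937
df = n − 1 = 26
p-value = P(T ≥ 2.937) ≈ 0.003
Since p ≈ 0.003 < α = 0.05, reject H0; the evidence is statistically significant.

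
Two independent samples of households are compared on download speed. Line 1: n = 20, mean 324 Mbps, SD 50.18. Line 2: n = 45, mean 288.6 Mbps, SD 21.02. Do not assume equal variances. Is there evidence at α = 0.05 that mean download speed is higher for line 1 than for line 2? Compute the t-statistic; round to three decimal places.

3.039

Let group 1 = line 1, group 2 = line 2. H0: μ_1 = μ_2; H1: μ_1 > μ_2 (Welch's two-sample t-test, right-tailed).
t = (x̄_1 − x̄_2)/√(s_1²/n_1 + s_2²/n_2) = (324 − 288.6)/√(50.18²/20 + 21.02²/45) = 3.039
Welch–Satterthwaite df ≈ 22.02
p-value = P(T ≥ 3.039) ≈ 0.0030
Since p ≈ 0.0030 < α = 0.05, reject H0; the evidence is statistically significant.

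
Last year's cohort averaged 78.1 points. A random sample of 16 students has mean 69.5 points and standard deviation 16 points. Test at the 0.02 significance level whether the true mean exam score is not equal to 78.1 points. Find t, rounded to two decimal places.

H0: μ = 78.1; H1: μ ≠ 78.1 (one-sample t-test, two-sided).
t = (x̄ − μ₀)/(s/√n) = (69.5 − 78.1)/(16/√16) = -2.15
df = n − 1 = 15
Two-sided p-value ≈ 0.048
Since p ≈ 0.048 > α = 0.02, fail to reject H0; the data do not provide sufficient evidence against H0.

-2.15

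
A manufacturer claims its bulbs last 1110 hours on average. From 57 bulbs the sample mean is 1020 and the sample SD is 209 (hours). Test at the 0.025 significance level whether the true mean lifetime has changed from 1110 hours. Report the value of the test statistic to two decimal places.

-3.25

H0: μ = 1110; H1: μ ≠ 1110 (one-sample t-test, two-sided).
t = (x̄ − μ₀)/(s/√n) = (1020 − 1110)/(209/√57) = -3.25
df = n − 1 = 56
Two-sided p-value ≈ 0.002
Since p ≈ 0.002 < α = 0.025, reject H0; the data support H1.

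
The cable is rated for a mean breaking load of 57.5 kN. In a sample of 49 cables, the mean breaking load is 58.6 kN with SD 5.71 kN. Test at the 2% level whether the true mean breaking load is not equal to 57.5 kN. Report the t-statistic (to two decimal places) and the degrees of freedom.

t = 1.35, df = 48

H0: μ = 57.5; H1: μ ≠ 57.5 (one-sample t-test, two-sided).
t = (x̄ − μ₀)/(s/√n) = (58.6 − 57.5)/(5.71/√49) = 1.35
df = n − 1 = 48
Two-sided p-value ≈ 0.1838
Since p ≈ 0.1838 > α = 0.02, fail to reject H0; the evidence is not statistically significant.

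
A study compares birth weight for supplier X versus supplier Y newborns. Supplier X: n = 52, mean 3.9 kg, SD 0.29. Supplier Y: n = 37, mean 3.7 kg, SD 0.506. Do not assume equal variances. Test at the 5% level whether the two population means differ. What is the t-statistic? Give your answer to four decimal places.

2.1646

Let group 1 = supplier X, group 2 = supplier Y. H0: μ_1 = μ_2; H1: μ_1 ≠ μ_2 (Welch's two-sample t-test, two-sided).
t = (x̄_1 − x̄_2)/√(s_1²/n_1 + s_2²/n_2) = (3.9 − 3.7)/√(0.29²/52 + 0.506²/37) = 2.1646
Welch–Satterthwaite df ≈ 52.76
Two-sided p-value ≈ 0.0350
Since p ≈ 0.0350 < α = 0.05, reject H0; the data support H1.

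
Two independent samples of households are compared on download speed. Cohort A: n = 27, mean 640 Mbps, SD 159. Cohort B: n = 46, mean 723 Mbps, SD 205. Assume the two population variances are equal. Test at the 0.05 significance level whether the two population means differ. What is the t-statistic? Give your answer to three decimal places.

-1.807

Let group 1 = cohort A, group 2 = cohort B. H0: μ_1 = μ_2; H1: μ_1 ≠ μ_2 (two-sample pooled-variance t-test, two-sided).
s_p² = [(27−1)·159² + (46−1)·205²]/(27+46−2) = 35893.4
t = (640 − 723)/√[35893.4·(1/27 + 1/46)] = -1.807
df = n₁ + n₂ − 2 = 71
Two-sided p-value ≈ 0.0750
Since p ≈ 0.0750 > α = 0.05, fail to reject H0; the data do not provide sufficient evidence against H0.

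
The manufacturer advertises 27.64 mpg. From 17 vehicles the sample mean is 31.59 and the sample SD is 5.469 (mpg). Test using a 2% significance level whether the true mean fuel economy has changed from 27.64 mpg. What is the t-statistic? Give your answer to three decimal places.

2.978

H0: μ = 27.64; H1: μ ≠ 27.64 (one-sample t-test, two-sided).
t = (x̄ − μ₀)/(s/√n) = (31.59 − 27.64)/(5.469/√17) = 2.978
df = n − 1 = 16
Two-sided p-value ≈ 0.009
Since p ≈ 0.009 < α = 0.02, reject H0; the data support H1.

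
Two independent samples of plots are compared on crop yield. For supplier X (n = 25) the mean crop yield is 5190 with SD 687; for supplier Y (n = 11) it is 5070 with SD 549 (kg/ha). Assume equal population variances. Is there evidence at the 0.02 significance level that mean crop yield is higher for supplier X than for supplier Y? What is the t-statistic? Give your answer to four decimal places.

Let group 1 = supplier X, group 2 = supplier Y. H0: μ_1 = μ_2; H1: μ_1 > μ_2 (two-sample pooled-variance t-test, right-tailed).
s_p² = [(25−1)·687² + (11−1)·549²]/(25+11−2) = 421802
t = (5190 − 5070)/√[421802·(1/25 + 1/11)] = 0.5107
df = n₁ + n₂ − 2 = 34
p-value = P(T ≥ 0.5107) ≈ 0.306
Since p ≈ 0.306 > α = 0.02, fail to reject H0; the evidence is not statistically significant.

0.5107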